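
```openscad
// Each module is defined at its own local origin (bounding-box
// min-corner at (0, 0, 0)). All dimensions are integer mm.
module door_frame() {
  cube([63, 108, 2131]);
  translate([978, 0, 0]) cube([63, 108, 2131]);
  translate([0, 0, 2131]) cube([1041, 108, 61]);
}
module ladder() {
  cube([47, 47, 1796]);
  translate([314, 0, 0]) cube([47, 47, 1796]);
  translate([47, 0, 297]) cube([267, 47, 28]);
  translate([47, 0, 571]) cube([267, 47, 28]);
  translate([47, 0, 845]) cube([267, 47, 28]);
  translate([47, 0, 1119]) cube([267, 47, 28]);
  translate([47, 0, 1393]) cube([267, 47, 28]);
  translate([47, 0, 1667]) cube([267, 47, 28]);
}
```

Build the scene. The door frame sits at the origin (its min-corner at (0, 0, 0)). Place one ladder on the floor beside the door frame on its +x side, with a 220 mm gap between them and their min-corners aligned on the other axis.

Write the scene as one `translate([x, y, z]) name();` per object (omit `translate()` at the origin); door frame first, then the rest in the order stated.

door_frame();
translate([1261, 0, 0]) ladder();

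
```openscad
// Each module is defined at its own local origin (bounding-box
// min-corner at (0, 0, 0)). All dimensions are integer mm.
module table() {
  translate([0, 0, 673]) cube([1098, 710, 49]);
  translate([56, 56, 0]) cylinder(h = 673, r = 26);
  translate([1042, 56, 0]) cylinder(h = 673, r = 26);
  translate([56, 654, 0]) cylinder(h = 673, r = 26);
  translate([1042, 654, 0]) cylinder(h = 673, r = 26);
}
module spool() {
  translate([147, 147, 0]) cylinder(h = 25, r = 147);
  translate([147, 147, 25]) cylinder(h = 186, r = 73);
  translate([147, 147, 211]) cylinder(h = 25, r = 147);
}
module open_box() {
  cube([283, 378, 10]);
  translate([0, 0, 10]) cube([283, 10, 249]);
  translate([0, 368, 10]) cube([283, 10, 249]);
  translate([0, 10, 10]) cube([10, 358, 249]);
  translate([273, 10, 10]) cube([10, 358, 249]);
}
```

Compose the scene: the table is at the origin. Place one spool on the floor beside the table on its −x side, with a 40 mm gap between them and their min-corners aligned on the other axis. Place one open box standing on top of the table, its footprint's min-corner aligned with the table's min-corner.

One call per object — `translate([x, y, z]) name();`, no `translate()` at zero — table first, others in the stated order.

table();
translate([-334, 0, 0]) spool();
translate([0, 0, 722]) open_box();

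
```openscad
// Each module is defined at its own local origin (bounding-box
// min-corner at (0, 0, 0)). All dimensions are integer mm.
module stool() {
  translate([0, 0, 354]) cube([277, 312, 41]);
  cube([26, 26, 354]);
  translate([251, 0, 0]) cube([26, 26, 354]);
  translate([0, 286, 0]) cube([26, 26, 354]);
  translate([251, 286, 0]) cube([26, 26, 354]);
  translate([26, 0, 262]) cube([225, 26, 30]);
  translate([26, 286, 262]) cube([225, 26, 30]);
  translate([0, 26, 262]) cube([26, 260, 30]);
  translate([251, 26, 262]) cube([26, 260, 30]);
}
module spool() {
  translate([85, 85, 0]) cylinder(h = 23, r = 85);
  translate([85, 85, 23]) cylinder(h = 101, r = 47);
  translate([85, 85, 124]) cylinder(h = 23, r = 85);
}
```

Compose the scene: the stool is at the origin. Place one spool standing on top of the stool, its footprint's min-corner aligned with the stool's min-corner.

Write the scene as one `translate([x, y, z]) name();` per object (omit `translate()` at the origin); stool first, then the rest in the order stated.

stool();
translate([0, 0, 395]) spool();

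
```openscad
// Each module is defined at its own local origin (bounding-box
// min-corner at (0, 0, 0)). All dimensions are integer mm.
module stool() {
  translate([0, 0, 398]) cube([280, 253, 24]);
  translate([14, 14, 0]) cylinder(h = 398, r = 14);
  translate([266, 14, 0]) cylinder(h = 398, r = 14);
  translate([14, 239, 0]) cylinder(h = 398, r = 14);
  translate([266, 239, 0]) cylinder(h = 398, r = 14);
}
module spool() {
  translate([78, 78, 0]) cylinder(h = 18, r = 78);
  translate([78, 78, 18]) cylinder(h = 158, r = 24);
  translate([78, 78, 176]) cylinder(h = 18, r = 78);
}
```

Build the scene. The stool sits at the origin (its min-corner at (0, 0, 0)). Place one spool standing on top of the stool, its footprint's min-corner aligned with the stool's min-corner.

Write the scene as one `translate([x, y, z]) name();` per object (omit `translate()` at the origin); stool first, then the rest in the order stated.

stool();
translate([0, 0, 422]) spool();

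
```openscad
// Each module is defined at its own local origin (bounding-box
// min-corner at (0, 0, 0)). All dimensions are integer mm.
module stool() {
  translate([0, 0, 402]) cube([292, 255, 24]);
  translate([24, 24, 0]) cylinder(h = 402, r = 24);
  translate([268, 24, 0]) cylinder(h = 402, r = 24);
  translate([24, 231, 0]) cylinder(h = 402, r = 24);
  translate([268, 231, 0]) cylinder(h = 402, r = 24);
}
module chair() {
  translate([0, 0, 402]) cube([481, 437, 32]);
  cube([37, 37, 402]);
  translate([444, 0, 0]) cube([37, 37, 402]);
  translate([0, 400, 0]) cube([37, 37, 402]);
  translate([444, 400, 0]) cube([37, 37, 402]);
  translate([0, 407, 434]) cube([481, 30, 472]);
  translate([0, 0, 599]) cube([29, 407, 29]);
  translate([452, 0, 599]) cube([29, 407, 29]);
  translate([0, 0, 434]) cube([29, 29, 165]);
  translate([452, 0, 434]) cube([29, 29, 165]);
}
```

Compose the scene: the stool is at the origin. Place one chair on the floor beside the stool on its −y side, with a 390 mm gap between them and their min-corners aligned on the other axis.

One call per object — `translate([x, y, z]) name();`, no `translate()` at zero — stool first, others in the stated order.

stool();
translate([0, -827, 0]) chair();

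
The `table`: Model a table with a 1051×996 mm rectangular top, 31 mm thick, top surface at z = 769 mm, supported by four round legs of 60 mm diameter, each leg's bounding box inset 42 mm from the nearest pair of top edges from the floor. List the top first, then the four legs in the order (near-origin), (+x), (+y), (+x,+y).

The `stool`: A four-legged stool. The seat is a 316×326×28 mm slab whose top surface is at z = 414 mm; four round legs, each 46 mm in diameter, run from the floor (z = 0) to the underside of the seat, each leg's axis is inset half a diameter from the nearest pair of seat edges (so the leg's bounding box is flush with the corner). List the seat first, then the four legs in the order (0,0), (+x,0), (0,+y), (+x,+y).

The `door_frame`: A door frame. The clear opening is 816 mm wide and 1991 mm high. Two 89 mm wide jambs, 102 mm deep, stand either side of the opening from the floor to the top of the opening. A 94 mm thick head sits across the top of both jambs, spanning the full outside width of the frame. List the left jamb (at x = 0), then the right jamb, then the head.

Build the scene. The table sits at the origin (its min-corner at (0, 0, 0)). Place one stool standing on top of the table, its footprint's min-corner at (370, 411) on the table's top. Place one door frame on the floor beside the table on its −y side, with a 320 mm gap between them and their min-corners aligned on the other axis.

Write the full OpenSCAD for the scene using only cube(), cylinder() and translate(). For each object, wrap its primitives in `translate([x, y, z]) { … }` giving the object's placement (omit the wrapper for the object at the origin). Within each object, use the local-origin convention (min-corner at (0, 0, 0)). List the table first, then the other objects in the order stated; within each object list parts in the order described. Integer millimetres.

translate([0, 0, 738]) cube([1051, 996, 31]);
translate([72, 72, 0]) cylinder(h = 738, r = 30);
translate([979, 72, 0]) cylinder(h = 738, r = 30);
translate([72, 924, 0]) cylinder(h = 738, r = 30);
translate([979, 924, 0]) cylinder(h = 738, r = 30);
translate([370, 411, 769]) {
  translate([0, 0, 386]) cube([316, 326, 28]);
  translate([23, 23, 0]) cylinder(h = 386, r = 23);
  translate([293, 23, 0]) cylinder(h = 386, r = 23);
  translate([23, 303, 0]) cylinder(h = 386, r = 23);
  translate([293, 303, 0]) cylinder(h = 386, r = 23);
}
translate([0, -422, 0]) {
  cube([89, 102, 1991]);
  translate([905, 0, 0]) cube([89, 102, 1991]);
  translate([0, 0, 1991]) cube([994, 102, 94]);
}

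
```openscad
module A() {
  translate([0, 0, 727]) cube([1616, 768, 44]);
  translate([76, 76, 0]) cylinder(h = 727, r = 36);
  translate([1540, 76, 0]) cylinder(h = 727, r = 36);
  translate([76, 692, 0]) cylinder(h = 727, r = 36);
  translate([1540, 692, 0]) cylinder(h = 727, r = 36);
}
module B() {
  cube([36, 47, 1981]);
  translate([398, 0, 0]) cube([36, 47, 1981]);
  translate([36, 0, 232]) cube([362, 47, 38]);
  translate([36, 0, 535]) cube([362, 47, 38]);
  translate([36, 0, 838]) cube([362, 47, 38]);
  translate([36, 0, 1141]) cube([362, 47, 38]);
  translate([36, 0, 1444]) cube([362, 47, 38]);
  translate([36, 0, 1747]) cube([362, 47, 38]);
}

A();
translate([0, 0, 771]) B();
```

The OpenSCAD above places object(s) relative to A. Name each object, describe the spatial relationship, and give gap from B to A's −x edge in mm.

The ladder's min-x is at 0; the table's min-x is 0; gap = 0 mm.

A is a table. B is a ladder. The ladder is on top of the table. The gap from the ladder to the table's −x edge is 0 mm.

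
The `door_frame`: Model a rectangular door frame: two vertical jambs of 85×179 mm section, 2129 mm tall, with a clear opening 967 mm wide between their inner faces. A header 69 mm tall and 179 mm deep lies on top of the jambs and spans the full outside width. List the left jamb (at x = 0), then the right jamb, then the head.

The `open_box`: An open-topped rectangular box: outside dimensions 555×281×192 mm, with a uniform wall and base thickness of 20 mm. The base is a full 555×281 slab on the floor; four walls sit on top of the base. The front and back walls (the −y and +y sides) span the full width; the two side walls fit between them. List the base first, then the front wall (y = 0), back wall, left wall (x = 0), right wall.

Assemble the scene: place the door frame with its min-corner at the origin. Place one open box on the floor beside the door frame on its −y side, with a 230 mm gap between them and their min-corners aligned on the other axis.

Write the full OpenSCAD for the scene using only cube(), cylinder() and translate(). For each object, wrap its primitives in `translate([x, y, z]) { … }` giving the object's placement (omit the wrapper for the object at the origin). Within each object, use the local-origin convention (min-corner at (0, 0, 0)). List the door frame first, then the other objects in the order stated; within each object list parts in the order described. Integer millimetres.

cube([85, 179, 2129]);
translate([1052, 0, 0]) cube([85, 179, 2129]);
translate([0, 0, 2129]) cube([1137, 179, 69]);
translate([0, -511, 0]) {
  cube([555, 281, 20]);
  translate([0, 0, 20]) cube([555, 20, 172]);
  translate([0, 261, 20]) cube([555, 20, 172]);
  translate([0, 20, 20]) cube([20, 241, 172]);
  translate([535, 20, 20]) cube([20, 241, 172]);
}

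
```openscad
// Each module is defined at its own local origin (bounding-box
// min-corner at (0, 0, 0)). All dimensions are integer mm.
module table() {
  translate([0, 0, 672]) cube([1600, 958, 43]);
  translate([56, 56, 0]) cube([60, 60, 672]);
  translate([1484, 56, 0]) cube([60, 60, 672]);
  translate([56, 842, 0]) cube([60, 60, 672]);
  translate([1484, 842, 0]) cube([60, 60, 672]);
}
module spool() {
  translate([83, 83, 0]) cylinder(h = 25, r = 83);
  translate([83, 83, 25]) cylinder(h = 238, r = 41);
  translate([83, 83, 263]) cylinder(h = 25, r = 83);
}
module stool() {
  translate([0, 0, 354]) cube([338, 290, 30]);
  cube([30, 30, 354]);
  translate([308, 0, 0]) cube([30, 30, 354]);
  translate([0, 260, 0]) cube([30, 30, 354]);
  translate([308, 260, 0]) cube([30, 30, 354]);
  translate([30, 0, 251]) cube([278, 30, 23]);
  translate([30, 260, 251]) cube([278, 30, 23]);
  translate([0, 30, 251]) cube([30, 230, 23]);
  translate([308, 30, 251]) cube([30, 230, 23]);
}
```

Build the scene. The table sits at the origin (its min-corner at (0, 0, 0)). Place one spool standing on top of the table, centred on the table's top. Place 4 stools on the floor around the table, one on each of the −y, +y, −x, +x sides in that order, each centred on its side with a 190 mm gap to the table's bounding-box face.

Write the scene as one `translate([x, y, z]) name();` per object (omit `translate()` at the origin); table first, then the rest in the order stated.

table();
translate([717, 396, 715]) spool();
translate([631, -480, 0]) stool();
translate([631, 1148, 0]) stool();
translate([-528, 334, 0]) stool();
translate([1790, 334, 0]) stool();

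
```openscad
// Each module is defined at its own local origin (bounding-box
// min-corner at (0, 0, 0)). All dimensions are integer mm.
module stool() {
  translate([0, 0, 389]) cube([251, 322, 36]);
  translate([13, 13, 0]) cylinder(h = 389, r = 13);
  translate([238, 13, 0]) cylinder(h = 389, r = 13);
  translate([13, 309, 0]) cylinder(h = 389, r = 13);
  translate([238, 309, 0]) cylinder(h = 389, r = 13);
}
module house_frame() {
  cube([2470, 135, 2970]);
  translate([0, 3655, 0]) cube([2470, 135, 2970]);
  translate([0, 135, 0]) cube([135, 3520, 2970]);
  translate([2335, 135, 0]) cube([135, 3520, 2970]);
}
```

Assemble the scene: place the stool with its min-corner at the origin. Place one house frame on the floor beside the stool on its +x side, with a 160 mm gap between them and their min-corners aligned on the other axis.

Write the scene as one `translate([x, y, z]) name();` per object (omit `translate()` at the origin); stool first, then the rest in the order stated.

stool();
translate([411, 0, 0]) house_frame();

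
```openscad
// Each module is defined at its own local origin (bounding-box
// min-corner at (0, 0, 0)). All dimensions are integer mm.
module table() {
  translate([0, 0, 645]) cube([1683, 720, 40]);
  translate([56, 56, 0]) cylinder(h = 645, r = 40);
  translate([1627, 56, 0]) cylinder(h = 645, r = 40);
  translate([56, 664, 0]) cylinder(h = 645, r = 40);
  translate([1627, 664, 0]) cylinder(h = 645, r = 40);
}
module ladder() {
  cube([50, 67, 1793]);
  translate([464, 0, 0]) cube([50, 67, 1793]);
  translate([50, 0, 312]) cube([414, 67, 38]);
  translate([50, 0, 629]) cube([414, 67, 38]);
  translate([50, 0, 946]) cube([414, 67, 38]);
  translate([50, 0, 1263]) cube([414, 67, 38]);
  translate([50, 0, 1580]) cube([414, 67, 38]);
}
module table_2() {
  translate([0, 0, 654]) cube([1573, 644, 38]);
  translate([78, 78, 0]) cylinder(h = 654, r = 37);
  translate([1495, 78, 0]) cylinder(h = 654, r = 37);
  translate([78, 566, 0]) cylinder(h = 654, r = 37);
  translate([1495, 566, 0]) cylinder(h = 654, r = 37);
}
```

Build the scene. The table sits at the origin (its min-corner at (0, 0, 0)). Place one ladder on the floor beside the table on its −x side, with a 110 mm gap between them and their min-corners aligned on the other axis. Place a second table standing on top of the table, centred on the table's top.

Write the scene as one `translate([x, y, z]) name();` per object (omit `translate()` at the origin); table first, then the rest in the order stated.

table();
translate([-624, 0, 0]) ladder();
translate([55, 38, 685]) table_2();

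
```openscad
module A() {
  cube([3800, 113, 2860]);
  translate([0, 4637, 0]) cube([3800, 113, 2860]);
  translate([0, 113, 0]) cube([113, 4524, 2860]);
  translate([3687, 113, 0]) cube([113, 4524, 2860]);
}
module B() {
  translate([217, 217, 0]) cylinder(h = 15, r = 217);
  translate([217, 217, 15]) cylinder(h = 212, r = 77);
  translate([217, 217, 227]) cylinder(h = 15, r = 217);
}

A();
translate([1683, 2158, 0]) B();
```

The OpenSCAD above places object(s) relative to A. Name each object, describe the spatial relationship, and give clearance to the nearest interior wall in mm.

A is a house frame. B is a spool. The spool sits inside the house frame, centred. The clearance to the nearest interior wall is 1570 mm.

Clearances: x = 1570, y = 2045; minimum 1570 mm.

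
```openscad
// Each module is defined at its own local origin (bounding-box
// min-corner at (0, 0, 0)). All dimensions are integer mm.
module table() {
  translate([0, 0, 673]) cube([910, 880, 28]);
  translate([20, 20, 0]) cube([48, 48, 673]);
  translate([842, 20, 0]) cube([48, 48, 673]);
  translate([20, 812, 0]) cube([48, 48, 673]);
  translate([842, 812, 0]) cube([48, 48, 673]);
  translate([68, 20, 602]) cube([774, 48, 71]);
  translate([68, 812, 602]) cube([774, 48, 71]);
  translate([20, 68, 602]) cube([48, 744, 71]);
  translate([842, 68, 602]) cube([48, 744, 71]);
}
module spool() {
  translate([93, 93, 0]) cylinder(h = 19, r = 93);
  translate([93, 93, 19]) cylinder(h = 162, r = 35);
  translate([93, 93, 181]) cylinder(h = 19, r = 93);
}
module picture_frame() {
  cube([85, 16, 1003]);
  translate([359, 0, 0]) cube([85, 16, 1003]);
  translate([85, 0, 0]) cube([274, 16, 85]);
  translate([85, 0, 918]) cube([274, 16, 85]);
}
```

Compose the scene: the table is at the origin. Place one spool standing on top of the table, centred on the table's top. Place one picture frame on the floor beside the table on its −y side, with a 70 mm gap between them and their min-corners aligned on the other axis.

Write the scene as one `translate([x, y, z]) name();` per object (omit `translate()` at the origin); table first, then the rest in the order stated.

table();
translate([362, 347, 701]) spool();
translate([0, -86, 0]) picture_frame();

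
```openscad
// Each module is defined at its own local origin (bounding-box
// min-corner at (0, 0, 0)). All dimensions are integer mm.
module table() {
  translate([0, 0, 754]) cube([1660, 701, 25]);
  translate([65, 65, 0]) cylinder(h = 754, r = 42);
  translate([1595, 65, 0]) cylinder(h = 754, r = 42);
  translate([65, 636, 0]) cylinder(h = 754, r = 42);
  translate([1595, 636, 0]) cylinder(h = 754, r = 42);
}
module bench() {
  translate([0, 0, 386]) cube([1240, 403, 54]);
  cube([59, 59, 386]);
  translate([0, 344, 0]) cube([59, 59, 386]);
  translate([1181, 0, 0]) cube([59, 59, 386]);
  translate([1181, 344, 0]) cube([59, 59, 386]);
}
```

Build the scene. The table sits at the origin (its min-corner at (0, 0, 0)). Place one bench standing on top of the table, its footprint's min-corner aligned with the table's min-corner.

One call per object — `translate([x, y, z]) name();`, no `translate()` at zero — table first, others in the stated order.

table();
translate([0, 0, 779]) bench();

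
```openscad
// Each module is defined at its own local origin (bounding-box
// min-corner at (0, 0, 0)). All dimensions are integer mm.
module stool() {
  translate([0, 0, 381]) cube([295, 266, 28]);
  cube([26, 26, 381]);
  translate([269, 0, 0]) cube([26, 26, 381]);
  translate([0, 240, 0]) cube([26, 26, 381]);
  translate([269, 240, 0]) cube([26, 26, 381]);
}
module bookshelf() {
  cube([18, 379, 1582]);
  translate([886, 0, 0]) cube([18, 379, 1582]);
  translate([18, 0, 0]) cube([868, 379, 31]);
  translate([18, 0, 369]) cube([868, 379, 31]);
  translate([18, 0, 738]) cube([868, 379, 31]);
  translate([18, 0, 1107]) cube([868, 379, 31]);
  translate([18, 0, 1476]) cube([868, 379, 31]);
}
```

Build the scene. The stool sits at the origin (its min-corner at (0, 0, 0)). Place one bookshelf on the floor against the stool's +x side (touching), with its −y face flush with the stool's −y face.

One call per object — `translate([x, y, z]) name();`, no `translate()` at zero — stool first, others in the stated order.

stool();
translate([295, 0, 0]) bookshelf();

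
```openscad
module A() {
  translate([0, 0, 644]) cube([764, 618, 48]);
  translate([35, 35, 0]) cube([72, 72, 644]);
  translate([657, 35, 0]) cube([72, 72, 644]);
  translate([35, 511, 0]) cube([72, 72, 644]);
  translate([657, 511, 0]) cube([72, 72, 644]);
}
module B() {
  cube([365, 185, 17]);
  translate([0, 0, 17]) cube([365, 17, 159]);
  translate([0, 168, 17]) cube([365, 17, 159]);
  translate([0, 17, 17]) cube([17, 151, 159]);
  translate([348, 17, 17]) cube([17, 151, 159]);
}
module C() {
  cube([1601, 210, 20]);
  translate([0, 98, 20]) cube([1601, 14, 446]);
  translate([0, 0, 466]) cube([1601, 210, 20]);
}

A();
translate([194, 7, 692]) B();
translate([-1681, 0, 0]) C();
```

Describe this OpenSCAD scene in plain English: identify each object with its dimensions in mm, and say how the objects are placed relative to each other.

A is a table with a 764×618 mm rectangular top, 48 mm thick, top surface at z = 692 mm, supported by four 72×72 mm square legs, each inset 35 mm from the nearest pair of top edges, running from the floor.

B is an open storage box with external size 365×185×176 mm and wall thickness 17 mm (the base is also 17 mm thick). The base covers the whole footprint; the four walls stand on the base, with the y-facing walls full-width and the x-facing walls fitting between their inner faces.

C is an I-beam lying along x, 1601 mm long. Overall section height 486 mm. Two flanges 210 mm wide (y) and 20 mm thick, one on the floor and one at the top; a web 14 mm thick runs between them, centred on the flange width.

The open box is on top of the table. The I-beam is on the floor beside the table on its −x side.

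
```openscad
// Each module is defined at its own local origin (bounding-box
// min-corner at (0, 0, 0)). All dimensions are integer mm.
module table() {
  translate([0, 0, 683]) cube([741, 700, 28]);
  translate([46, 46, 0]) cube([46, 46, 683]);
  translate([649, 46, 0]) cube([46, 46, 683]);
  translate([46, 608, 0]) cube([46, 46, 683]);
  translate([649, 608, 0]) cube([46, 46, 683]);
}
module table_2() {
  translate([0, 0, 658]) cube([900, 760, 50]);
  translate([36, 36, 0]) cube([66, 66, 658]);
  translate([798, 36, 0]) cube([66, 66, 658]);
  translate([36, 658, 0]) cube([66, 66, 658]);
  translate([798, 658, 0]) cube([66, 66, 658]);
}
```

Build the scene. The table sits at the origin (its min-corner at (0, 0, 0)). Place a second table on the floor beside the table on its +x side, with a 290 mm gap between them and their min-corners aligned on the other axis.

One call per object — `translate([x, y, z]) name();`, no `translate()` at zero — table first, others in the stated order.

table();
translate([1031, 0, 0]) table_2();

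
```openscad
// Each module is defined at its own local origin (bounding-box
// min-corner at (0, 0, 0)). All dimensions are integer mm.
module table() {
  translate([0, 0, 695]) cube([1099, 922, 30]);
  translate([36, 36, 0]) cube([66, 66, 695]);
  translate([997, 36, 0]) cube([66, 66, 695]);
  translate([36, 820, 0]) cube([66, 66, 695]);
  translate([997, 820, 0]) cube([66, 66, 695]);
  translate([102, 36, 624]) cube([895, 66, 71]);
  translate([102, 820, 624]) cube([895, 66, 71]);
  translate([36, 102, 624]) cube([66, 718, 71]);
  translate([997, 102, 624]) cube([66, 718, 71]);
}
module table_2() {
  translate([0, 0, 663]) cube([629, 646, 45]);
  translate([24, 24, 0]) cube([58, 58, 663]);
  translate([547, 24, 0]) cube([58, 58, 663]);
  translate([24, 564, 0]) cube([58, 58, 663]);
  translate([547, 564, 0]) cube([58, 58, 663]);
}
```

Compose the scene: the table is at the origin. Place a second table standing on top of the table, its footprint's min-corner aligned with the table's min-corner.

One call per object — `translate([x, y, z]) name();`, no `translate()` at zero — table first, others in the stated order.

table();
translate([0, 0, 725]) table_2();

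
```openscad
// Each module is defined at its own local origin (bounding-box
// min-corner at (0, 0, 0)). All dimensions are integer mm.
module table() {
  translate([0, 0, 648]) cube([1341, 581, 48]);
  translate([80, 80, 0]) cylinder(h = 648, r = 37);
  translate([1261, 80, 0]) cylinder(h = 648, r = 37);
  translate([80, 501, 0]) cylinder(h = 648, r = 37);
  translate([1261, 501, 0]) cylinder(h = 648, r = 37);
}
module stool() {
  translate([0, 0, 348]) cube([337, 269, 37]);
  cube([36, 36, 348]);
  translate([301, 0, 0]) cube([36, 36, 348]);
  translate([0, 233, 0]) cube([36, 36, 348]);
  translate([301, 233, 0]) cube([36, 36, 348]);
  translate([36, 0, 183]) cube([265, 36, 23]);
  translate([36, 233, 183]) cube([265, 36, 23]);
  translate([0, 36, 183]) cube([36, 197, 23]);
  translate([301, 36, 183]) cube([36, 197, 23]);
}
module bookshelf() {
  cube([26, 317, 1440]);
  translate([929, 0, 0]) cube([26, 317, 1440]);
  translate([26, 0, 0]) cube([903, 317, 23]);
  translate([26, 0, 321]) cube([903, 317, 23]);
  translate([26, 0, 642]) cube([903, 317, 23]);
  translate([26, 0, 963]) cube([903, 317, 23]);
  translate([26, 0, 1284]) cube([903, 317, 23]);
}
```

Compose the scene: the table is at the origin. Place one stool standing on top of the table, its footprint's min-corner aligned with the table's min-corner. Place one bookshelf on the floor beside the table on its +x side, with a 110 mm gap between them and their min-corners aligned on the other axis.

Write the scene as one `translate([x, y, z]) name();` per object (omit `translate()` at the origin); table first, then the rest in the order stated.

table();
translate([0, 0, 696]) stool();
translate([1451, 0, 0]) bookshelf();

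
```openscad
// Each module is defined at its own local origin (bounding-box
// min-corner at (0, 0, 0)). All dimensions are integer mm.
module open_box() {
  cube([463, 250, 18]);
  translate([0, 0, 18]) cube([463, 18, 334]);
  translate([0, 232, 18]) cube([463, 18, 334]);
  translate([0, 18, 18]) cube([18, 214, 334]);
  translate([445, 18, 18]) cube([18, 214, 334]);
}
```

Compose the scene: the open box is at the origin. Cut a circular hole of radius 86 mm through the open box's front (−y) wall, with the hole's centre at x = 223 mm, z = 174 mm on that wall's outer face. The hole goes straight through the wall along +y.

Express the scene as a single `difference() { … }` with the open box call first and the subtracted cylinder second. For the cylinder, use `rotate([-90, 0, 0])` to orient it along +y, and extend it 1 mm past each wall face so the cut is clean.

difference() {
  open_box();
  translate([223, -1, 174]) rotate([-90, 0, 0]) cylinder(h = 20, r = 86);
}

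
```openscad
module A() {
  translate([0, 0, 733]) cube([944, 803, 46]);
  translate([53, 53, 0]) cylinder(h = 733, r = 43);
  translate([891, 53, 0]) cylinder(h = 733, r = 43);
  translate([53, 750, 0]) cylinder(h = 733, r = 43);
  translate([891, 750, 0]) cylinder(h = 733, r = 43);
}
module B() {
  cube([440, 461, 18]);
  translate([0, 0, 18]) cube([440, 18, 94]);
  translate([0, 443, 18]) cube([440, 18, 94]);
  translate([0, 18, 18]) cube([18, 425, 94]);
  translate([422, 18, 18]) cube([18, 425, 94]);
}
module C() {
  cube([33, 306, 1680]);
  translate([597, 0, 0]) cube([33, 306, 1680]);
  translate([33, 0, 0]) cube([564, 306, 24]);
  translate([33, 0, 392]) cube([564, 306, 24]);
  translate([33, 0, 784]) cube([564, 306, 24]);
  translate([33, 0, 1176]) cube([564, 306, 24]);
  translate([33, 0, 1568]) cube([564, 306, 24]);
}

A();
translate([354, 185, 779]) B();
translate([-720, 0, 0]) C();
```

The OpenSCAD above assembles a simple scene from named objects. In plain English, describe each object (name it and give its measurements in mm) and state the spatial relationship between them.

A is a rectangular dining table. The top is 944×803×46 mm with its upper surface at z = 779 mm. It stands on four round legs of 86 mm diameter, each leg's bounding box inset 10 mm from the nearest pair of top edges, running from the floor to the underside of the top.

B is an open storage box with external size 440×461×112 mm and wall thickness 18 mm (the base is also 18 mm thick). The base covers the whole footprint; the four walls stand on the base, with the y-facing walls full-width and the x-facing walls fitting between their inner faces.

C is an open bookshelf. Two side panels, each 33 mm thick, 306 mm deep and 1680 mm tall, stand 630 mm apart (outside-to-outside). Between them sit 5 shelves, each 24 mm thick and 306 mm deep, spanning the full gap between the sides. The bottom shelf rests on the floor (its underside at z = 0) and the clear gap between one shelf's top and the next shelf's underside is 368 mm.

The open box is on top of the table. The bookshelf is on the floor beside the table on its −x side.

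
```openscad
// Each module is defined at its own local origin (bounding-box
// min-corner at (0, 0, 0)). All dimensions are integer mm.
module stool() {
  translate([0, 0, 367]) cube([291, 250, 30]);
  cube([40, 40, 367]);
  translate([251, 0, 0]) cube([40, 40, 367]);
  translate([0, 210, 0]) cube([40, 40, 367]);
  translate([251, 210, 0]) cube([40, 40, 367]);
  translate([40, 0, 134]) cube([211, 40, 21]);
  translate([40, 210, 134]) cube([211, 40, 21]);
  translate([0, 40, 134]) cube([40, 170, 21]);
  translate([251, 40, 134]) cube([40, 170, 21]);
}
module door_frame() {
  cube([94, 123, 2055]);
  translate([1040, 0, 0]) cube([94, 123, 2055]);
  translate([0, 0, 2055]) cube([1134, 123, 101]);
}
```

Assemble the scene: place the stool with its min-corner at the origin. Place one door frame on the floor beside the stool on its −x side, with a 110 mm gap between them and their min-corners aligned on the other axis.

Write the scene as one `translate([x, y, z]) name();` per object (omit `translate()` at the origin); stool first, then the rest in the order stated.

stool();
translate([-1244, 0, 0]) door_frame();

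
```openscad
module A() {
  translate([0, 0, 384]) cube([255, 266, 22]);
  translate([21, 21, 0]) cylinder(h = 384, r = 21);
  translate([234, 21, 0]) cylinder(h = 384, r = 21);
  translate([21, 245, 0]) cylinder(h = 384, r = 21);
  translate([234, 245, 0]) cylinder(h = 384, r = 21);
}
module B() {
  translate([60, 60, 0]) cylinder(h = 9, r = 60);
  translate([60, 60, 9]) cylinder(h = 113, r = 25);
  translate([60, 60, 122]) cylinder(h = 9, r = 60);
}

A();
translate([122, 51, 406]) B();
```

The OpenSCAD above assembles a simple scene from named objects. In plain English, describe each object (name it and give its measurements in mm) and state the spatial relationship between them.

A is a simple wooden stool: a rectangular seat 255 mm (x) by 266 mm (y), 22 mm thick, top face at z = 406 mm, on four round legs, each 42 mm in diameter. The legs rest on z = 0, each leg's axis is inset half a diameter from the nearest pair of seat edges (so the leg's bounding box is flush with the corner).

B is a spool: two coaxial disc flanges of radius 60 mm and thickness 9 mm, joined by a core cylinder of radius 25 mm and height 113 mm. The lower flange rests on z = 0 and the three cylinders share a vertical axis.

The spool is on top of the stool.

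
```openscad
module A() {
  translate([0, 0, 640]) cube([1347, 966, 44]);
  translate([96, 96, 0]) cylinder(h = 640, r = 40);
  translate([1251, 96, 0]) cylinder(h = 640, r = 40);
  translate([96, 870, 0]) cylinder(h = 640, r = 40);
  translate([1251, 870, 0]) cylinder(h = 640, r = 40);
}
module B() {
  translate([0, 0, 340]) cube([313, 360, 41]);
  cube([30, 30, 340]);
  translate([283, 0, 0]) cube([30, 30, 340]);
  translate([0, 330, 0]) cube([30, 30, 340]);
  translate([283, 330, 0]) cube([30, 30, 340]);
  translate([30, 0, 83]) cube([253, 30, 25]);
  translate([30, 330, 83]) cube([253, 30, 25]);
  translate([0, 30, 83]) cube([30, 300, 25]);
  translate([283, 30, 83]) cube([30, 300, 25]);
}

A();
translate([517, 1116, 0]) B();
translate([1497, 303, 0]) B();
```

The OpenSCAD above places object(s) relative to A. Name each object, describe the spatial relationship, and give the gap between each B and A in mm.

Each stool's nearest face is 150 mm from the table's bounding box.

A is a table. B is a stool. Two stools sit around the table at the +y, +x sides. The gap between each stool and the table is 150 mm.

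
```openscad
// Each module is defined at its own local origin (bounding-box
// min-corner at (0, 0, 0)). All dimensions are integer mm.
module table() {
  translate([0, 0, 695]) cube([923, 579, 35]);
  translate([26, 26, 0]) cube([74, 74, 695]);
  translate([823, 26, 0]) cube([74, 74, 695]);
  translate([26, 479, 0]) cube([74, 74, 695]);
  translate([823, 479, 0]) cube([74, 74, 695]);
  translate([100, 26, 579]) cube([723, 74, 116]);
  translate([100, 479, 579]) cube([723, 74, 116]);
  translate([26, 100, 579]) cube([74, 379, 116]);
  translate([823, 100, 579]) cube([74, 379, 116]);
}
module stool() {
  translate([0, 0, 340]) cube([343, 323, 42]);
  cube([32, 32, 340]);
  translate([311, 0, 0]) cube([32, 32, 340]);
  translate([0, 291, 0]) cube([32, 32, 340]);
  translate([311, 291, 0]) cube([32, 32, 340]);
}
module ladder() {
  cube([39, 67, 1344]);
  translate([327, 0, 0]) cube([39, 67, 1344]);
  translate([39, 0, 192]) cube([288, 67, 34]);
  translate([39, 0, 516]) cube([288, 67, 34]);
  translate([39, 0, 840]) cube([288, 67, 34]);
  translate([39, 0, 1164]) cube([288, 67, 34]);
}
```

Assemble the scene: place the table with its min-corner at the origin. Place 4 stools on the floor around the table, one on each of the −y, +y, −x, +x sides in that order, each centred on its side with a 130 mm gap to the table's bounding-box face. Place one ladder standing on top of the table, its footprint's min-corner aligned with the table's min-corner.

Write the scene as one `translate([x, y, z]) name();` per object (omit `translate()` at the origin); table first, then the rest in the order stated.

table();
translate([290, -453, 0]) stool();
translate([290, 709, 0]) stool();
translate([-473, 128, 0]) stool();
translate([1053, 128, 0]) stool();
translate([0, 0, 730]) ladder();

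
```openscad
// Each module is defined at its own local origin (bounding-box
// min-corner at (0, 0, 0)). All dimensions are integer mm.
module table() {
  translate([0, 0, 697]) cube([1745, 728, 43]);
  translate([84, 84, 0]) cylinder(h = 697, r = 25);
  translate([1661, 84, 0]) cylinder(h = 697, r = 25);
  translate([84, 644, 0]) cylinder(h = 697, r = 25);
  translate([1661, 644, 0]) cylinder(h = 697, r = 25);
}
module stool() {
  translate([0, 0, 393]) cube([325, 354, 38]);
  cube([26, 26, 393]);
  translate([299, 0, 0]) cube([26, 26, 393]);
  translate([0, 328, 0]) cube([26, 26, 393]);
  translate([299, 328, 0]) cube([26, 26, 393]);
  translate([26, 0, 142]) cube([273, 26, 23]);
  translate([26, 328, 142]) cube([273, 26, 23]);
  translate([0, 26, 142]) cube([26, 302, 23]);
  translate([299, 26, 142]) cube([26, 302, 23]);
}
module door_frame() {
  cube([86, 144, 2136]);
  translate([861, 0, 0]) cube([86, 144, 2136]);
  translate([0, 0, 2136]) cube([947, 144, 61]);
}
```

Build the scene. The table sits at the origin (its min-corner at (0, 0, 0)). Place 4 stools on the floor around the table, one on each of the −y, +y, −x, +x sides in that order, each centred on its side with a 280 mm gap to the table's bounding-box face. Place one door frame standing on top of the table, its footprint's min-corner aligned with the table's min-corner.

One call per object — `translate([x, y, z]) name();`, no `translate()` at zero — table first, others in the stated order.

table();
translate([710, -634, 0]) stool();
translate([710, 1008, 0]) stool();
translate([-605, 187, 0]) stool();
translate([2025, 187, 0]) stool();
translate([0, 0, 740]) door_frame();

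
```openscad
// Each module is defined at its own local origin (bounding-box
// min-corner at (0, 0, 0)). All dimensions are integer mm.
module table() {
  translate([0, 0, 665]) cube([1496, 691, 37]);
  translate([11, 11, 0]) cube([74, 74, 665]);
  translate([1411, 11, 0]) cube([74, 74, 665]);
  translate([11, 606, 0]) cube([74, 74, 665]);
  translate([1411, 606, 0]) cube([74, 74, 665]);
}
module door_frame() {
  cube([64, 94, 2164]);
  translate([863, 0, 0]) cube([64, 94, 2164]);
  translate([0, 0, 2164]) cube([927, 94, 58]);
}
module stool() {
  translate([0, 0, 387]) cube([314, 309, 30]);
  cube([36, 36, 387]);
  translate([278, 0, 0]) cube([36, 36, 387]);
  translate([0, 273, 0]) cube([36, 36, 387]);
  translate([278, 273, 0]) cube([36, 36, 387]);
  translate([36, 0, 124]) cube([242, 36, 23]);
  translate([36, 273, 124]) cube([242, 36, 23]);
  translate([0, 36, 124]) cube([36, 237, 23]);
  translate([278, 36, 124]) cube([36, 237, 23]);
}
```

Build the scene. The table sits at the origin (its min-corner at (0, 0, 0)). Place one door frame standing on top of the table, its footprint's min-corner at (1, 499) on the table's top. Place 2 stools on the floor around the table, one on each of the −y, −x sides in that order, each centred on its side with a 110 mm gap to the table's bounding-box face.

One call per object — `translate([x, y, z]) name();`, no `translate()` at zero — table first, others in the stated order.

table();
translate([1, 499, 702]) door_frame();
translate([591, -419, 0]) stool();
translate([-424, 191, 0]) stool();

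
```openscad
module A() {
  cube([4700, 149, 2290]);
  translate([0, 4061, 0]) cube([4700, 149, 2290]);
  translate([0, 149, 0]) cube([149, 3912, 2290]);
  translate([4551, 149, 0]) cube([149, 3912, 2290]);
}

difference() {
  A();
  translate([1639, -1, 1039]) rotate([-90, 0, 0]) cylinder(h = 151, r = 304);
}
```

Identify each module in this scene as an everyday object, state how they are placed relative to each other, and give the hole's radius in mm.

The subtracted cylinder has r = 304 mm.

A is a house frame. The house frame has a circular hole through its front wall. The hole's radius is 304 mm.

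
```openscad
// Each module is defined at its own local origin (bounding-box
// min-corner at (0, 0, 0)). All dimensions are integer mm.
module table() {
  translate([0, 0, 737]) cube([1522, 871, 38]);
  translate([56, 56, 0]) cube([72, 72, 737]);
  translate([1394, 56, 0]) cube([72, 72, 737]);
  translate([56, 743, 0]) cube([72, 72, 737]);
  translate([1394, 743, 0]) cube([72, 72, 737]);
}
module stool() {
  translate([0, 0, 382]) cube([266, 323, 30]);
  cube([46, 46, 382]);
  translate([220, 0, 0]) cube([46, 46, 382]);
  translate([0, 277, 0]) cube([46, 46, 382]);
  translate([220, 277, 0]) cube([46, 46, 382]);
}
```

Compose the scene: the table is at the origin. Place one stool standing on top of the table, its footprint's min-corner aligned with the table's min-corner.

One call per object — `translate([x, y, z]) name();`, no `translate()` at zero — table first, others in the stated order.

table();
translate([0, 0, 775]) stool();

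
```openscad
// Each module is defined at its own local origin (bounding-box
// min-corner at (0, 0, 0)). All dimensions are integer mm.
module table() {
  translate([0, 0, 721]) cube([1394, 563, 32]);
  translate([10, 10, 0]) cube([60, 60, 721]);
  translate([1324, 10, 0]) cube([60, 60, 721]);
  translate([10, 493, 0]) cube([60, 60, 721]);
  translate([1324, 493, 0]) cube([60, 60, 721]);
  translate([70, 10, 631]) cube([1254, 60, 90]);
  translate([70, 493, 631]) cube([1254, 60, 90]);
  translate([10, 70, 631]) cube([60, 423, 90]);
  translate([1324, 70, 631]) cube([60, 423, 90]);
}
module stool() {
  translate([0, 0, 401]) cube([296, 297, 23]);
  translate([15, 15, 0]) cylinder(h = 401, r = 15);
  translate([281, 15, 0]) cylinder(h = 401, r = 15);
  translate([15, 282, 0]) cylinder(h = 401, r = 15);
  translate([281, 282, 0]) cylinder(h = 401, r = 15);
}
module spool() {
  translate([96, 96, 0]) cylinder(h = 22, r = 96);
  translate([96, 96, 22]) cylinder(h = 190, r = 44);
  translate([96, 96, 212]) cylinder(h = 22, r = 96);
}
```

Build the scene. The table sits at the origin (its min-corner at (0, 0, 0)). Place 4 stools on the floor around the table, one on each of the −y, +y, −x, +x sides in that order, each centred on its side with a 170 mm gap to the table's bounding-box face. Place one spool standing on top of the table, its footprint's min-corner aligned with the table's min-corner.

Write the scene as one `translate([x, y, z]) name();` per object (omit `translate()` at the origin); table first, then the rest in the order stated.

table();
translate([549, -467, 0]) stool();
translate([549, 733, 0]) stool();
translate([-466, 133, 0]) stool();
translate([1564, 133, 0]) stool();
translate([0, 0, 753]) spool();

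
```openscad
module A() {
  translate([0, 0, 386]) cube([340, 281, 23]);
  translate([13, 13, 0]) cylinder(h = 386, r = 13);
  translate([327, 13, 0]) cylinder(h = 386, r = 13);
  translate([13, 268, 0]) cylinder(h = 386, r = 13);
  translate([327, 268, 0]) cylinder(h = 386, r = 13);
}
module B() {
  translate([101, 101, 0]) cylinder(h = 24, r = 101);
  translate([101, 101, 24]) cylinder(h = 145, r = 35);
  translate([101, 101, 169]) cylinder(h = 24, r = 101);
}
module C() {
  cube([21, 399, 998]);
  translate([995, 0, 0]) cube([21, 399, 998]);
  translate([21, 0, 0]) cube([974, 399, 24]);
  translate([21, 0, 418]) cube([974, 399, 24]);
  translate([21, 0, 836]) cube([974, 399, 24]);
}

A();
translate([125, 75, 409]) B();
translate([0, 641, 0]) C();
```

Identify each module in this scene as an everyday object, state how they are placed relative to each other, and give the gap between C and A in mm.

A is a stool. B is a spool. C is a bookshelf. The spool is on top of the stool. The bookshelf is on the floor beside the stool on its +y side. The gap between the bookshelf and the stool is 360 mm.

The bookshelf's nearest face is 360 mm from the stool's +y face.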